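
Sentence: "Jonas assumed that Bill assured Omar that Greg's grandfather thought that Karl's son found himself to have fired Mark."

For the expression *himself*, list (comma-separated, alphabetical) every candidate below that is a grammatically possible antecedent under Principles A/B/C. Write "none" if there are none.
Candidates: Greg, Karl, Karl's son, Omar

Karl's son

*himself* is a reflexive; Principle A requires it to be bound within its binding domain — the clause headed by 'found'.
— Greg: possessor inside the subject DP of the clause headed by 'thought'; does not c-command the reflexive — cannot bind it (Principle A).
— Karl: possessor inside the subject DP of the clause headed by 'found'; does not c-command the reflexive — cannot bind it (Principle A).
— Karl's son: subject of the clause headed by 'found'; c-commands the reflexive within its binding domain — allowed (Principle A).
— Omar: object of the clause headed by 'assured'; c-commands the reflexive but lies outside its binding domain — cannot bind it (Principle A).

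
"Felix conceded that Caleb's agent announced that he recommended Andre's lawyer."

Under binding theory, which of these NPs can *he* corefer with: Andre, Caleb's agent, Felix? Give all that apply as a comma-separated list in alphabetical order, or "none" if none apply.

*he* is a pronoun; Principle B requires it to be free in its binding domain — the clause headed by 'recommended'.
— Andre: possessor inside the object DP of the clause headed by 'recommended'; is c-commanded by the pronoun; coreference would bind this R-expression — blocked (Principle C).
— Caleb's agent: subject of the clause headed by 'announced'; c-commands the pronoun but lies outside its binding domain — allowed.
— Felix: subject of the matrix clause; c-commands the pronoun but lies outside its binding domain — allowed.

Caleb's agent, Felix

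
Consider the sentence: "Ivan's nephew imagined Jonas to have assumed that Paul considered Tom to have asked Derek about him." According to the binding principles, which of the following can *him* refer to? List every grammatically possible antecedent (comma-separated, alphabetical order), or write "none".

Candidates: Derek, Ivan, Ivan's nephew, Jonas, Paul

*him* is a pronoun; Principle B requires it to be free in its binding domain — the clause headed by 'asked'.
— Derek: object of the clause headed by 'asked'; c-commands the pronoun within its binding domain — blocked (Principle B).
— Ivan: possessor inside the subject DP of the matrix clause; does not c-command the pronoun — Principle B does not apply; allowed.
— Ivan's nephew: subject of the matrix clause; c-commands the pronoun but lies outside its binding domain — allowed.
— Jonas: subject of the clause headed by 'assumed'; c-commands the pronoun but lies outside its binding domain — allowed.
— Paul: subject of the clause headed by 'considered'; c-commands the pronoun but lies outside its binding domain — allowed.

Ivan, Ivan's nephew, Jonas, Paul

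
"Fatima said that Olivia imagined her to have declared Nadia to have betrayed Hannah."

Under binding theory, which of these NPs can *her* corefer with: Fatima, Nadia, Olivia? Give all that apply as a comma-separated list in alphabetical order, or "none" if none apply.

*her* is a pronoun; Principle B requires it to be free in its binding domain — the clause headed by 'imagined'.
— Fatima: subject of the matrix clause; c-commands the pronoun but lies outside its binding domain — allowed.
— Nadia: subject of the clause headed by 'betrayed'; is c-commanded by the pronoun; coreference would bind this R-expression — blocked (Principle C).
— Olivia: subject of the clause headed by 'imagined'; c-commands the pronoun within its binding domain — blocked (Principle B).

Fatima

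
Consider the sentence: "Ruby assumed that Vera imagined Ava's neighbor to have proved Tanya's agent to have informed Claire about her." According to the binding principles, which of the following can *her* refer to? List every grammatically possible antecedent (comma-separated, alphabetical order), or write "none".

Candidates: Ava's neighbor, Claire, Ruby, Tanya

Ava's neighbor, Ruby, Tanya

*her* is a pronoun; Principle B requires it to be free in its binding domain — the clause headed by 'informed'.
— Ava's neighbor: subject of the clause headed by 'proved'; c-commands the pronoun but lies outside its binding domain — allowed.
— Claire: object of the clause headed by 'informed'; c-commands the pronoun within its binding domain — blocked (Principle B).
— Ruby: subject of the matrix clause; c-commands the pronoun but lies outside its binding domain — allowed.
— Tanya: possessor inside the subject DP of the clause headed by 'informed'; does not c-command the pronoun — Principle B does not apply; allowed.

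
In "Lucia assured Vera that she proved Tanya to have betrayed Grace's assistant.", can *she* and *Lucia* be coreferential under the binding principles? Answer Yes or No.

*Lucia* is an R-expression; Principle C requires it to be free (not bound by any c-commanding expression).
— she: subject of the clause headed by 'proved'; the pronoun does not c-command the R-expression — coreference allowed.

Yes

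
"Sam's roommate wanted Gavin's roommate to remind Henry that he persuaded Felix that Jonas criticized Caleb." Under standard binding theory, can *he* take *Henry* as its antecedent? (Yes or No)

Yes

*he* is a pronoun; Principle B requires it to be free in its binding domain — the clause headed by 'persuaded'.
— Henry: object of the clause headed by 'remind'; c-commands the pronoun but lies outside its binding domain — allowed.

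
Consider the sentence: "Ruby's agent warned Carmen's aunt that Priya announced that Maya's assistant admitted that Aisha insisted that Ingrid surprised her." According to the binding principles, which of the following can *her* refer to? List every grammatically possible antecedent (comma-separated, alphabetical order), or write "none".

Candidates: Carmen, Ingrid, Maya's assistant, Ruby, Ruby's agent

Carmen, Maya's assistant, Ruby, Ruby's agent

*her* is a pronoun; Principle B requires it to be free in its binding domain — the clause headed by 'surprised'.
— Carmen: possessor inside the object DP of the matrix clause; does not c-command the pronoun — Principle B does not apply; allowed.
— Ingrid: subject of the clause headed by 'surprised'; c-commands the pronoun within its binding domain — blocked (Principle B).
— Maya's assistant: subject of the clause headed by 'admitted'; c-commands the pronoun but lies outside its binding domain — allowed.
— Ruby: possessor inside the subject DP of the matrix clause; does not c-command the pronoun — Principle B does not apply; allowed.
— Ruby's agent: subject of the matrix clause; c-commands the pronoun but lies outside its binding domain — allowed.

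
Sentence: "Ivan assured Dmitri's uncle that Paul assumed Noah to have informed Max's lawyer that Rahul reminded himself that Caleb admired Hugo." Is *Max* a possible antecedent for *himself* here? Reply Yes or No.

No

*himself* is a reflexive; Principle A requires it to be bound within its binding domain — the clause headed by 'reminded'.
— Max: possessor inside the object DP of the clause headed by 'informed'; does not c-command the reflexive — cannot bind it (Principle A).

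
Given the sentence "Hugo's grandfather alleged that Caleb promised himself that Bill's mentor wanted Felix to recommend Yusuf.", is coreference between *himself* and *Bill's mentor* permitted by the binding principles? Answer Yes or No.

*himself* is a reflexive; Principle A requires it to be bound within its binding domain — the clause headed by 'promised'.
— Bill's mentor: subject of the clause headed by 'wanted'; does not c-command the reflexive — cannot bind it (Principle A).

No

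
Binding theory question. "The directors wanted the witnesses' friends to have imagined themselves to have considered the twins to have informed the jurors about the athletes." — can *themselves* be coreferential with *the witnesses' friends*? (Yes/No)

*themselves* is a reflexive; Principle A requires it to be bound within its binding domain — the clause headed by 'imagined'.
— the witnesses' friends: subject of the clause headed by 'imagined'; c-commands the reflexive within its binding domain — allowed (Principle A).

Yes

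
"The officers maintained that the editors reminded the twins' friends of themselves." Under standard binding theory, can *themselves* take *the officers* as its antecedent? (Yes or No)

*themselves* is a reflexive; Principle A requires it to be bound within its binding domain — the clause headed by 'reminded'.
— the officers: subject of the matrix clause; c-commands the reflexive but lies outside its binding domain — cannot bind it (Principle A).

No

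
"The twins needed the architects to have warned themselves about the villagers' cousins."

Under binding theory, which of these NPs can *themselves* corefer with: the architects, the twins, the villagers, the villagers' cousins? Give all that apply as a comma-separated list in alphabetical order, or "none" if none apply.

the architects

*themselves* is a reflexive; Principle A requires it to be bound within its binding domain — the clause headed by 'warned'.
— the architects: subject of the clause headed by 'warned'; c-commands the reflexive within its binding domain — allowed (Principle A).
— the twins: subject of the matrix clause; c-commands the reflexive but lies outside its binding domain — cannot bind it (Principle A).
— the villagers: possessor inside the second object DP of the clause headed by 'warned'; does not c-command the reflexive — cannot bind it (Principle A).
— the villagers' cousins: second object of the clause headed by 'warned'; does not c-command the reflexive — cannot bind it (Principle A).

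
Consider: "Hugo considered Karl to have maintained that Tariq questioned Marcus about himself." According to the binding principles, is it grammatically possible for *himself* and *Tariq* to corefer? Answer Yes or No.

*himself* is a reflexive; Principle A requires it to be bound within its binding domain — the clause headed by 'questioned'.
— Tariq: subject of the clause headed by 'questioned'; c-commands the reflexive within its binding domain — allowed (Principle A).

Yes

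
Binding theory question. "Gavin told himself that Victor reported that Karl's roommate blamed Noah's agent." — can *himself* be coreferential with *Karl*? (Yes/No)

No

*himself* is a reflexive; Principle A requires it to be bound within its binding domain — the matrix clause.
— Karl: possessor inside the subject DP of the clause headed by 'blamed'; does not c-command the reflexive — cannot bind it (Principle A).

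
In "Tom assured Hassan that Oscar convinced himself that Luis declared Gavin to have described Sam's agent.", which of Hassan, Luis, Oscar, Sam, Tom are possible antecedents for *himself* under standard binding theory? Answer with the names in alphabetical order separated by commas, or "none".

*himself* is a reflexive; Principle A requires it to be bound within its binding domain — the clause headed by 'convinced'.
— Hassan: object of the matrix clause; c-commands the reflexive but lies outside its binding domain — cannot bind it (Principle A).
— Luis: subject of the clause headed by 'declared'; does not c-command the reflexive — cannot bind it (Principle A).
— Oscar: subject of the clause headed by 'convinced'; c-commands the reflexive within its binding domain — allowed (Principle A).
— Sam: possessor inside the object DP of the clause headed by 'described'; does not c-command the reflexive — cannot bind it (Principle A).
— Tom: subject of the matrix clause; c-commands the reflexive but lies outside its binding domain — cannot bind it (Principle A).

Oscar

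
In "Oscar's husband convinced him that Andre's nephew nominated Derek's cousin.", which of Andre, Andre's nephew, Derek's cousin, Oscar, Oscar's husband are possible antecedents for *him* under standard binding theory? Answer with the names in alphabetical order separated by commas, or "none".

Oscar

*him* is a pronoun; Principle B requires it to be free in its binding domain — the matrix clause.
— Andre: possessor inside the subject DP of the clause headed by 'nominated'; is c-commanded by the pronoun; coreference would bind this R-expression — blocked (Principle C).
— Andre's nephew: subject of the clause headed by 'nominated'; is c-commanded by the pronoun; coreference would bind this R-expression — blocked (Principle C).
— Derek's cousin: object of the clause headed by 'nominated'; is c-commanded by the pronoun; coreference would bind this R-expression — blocked (Principle C).
— Oscar: possessor inside the subject DP of the matrix clause; does not c-command the pronoun — Principle B does not apply; allowed.
— Oscar's husband: subject of the matrix clause; c-commands the pronoun within its binding domain — blocked (Principle B).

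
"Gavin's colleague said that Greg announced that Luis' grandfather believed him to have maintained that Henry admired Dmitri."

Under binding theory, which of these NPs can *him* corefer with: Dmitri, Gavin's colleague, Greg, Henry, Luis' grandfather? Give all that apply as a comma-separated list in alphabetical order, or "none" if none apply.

Gavin's colleague, Greg

*him* is a pronoun; Principle B requires it to be free in its binding domain — the clause headed by 'believed'.
— Dmitri: object of the clause headed by 'admired'; is c-commanded by the pronoun; coreference would bind this R-expression — blocked (Principle C).
— Gavin's colleague: subject of the matrix clause; c-commands the pronoun but lies outside its binding domain — allowed.
— Greg: subject of the clause headed by 'announced'; c-commands the pronoun but lies outside its binding domain — allowed.
— Henry: subject of the clause headed by 'admired'; is c-commanded by the pronoun; coreference would bind this R-expression — blocked (Principle C).
— Luis' grandfather: subject of the clause headed by 'believed'; c-commands the pronoun within its binding domain — blocked (Principle B).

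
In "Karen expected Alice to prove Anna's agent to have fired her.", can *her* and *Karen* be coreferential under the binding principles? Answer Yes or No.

*Karen* is an R-expression; Principle C requires it to be free (not bound by any c-commanding expression).
— her: object of the clause headed by 'fired'; the pronoun does not c-command the R-expression — coreference allowed.

Yes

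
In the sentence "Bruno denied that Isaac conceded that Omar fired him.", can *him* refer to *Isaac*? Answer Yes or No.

*him* is a pronoun; Principle B requires it to be free in its binding domain — the clause headed by 'fired'.
— Isaac: subject of the clause headed by 'conceded'; c-commands the pronoun but lies outside its binding domain — allowed.

Yes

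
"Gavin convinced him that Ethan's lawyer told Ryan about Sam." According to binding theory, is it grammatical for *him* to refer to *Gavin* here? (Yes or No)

*Gavin* is an R-expression; Principle C requires it to be free (not bound by any c-commanding expression).
— him: object of the matrix clause; the R-expression locally c-commands the pronoun — coreference blocked (Principle B on the pronoun).

No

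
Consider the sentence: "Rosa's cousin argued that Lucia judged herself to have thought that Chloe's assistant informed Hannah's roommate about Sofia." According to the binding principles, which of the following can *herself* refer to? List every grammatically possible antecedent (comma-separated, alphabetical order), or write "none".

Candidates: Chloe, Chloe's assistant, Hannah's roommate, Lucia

*herself* is a reflexive; Principle A requires it to be bound within its binding domain — the clause headed by 'judged'.
— Chloe: possessor inside the subject DP of the clause headed by 'informed'; does not c-command the reflexive — cannot bind it (Principle A).
— Chloe's assistant: subject of the clause headed by 'informed'; does not c-command the reflexive — cannot bind it (Principle A).
— Hannah's roommate: object of the clause headed by 'informed'; does not c-command the reflexive — cannot bind it (Principle A).
— Lucia: subject of the clause headed by 'judged'; c-commands the reflexive within its binding domain — allowed (Principle A).

Lucia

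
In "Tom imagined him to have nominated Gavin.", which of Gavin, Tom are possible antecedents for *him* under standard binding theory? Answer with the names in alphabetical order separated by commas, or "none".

*him* is a pronoun; Principle B requires it to be free in its binding domain — the matrix clause.
— Gavin: object of the clause headed by 'nominated'; is c-commanded by the pronoun; coreference would bind this R-expression — blocked (Principle C).
— Tom: subject of the matrix clause; c-commands the pronoun within its binding domain — blocked (Principle B).

none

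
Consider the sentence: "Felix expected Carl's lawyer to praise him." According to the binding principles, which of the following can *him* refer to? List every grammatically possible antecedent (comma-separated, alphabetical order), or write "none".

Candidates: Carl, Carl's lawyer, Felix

*him* is a pronoun; Principle B requires it to be free in its binding domain — the clause headed by 'praise'.
— Carl: possessor inside the subject DP of the clause headed by 'praise'; does not c-command the pronoun — Principle B does not apply; allowed.
— Carl's lawyer: subject of the clause headed by 'praise'; c-commands the pronoun within its binding domain — blocked (Principle B).
— Felix: subject of the matrix clause; c-commands the pronoun but lies outside its binding domain — allowed.

Carl, Felix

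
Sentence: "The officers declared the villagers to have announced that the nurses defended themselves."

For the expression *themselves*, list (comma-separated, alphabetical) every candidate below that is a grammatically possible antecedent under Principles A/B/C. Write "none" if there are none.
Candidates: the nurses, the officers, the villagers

the nurses

*themselves* is a reflexive; Principle A requires it to be bound within its binding domain — the clause headed by 'defended'.
— the nurses: subject of the clause headed by 'defended'; c-commands the reflexive within its binding domain — allowed (Principle A).
— the officers: subject of the matrix clause; c-commands the reflexive but lies outside its binding domain — cannot bind it (Principle A).
— the villagers: subject of the clause headed by 'announced'; c-commands the reflexive but lies outside its binding domain — cannot bind it (Principle A).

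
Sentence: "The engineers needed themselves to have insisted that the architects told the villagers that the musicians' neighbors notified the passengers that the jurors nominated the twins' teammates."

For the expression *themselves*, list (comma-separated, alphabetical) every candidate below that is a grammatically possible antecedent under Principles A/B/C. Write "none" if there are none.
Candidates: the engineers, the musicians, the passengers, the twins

the engineers

*themselves* is a reflexive; Principle A requires it to be bound within its binding domain — the matrix clause.
— the engineers: subject of the matrix clause; c-commands the reflexive within its binding domain — allowed (Principle A).
— the musicians: possessor inside the subject DP of the clause headed by 'notified'; does not c-command the reflexive — cannot bind it (Principle A).
— the passengers: object of the clause headed by 'notified'; does not c-command the reflexive — cannot bind it (Principle A).
— the twins: possessor inside the object DP of the clause headed by 'nominated'; does not c-command the reflexive — cannot bind it (Principle A).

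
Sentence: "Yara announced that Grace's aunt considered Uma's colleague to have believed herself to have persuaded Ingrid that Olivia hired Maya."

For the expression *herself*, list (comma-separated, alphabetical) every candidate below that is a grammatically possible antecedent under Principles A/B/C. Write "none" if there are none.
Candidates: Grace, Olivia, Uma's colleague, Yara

Uma's colleague

*herself* is a reflexive; Principle A requires it to be bound within its binding domain — the clause headed by 'believed'.
— Grace: possessor inside the subject DP of the clause headed by 'considered'; does not c-command the reflexive — cannot bind it (Principle A).
— Olivia: subject of the clause headed by 'hired'; does not c-command the reflexive — cannot bind it (Principle A).
— Uma's colleague: subject of the clause headed by 'believed'; c-commands the reflexive within its binding domain — allowed (Principle A).
— Yara: subject of the matrix clause; c-commands the reflexive but lies outside its binding domain — cannot bind it (Principle A).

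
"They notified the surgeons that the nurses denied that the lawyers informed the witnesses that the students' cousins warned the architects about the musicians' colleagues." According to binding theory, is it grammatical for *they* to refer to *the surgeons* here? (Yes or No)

*the surgeons* is an R-expression; Principle C requires it to be free (not bound by any c-commanding expression).
— they: subject of the matrix clause; the pronoun c-commands the R-expression — coreference blocked (Principle C).

No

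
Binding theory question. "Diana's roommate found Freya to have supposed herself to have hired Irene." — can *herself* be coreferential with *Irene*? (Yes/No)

No

*herself* is a reflexive; Principle A requires it to be bound within its binding domain — the clause headed by 'supposed'.
— Irene: object of the clause headed by 'hired'; does not c-command the reflexive — cannot bind it (Principle A).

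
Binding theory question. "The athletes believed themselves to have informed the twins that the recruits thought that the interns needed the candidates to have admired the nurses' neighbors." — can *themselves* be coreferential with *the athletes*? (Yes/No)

Yes

*themselves* is a reflexive; Principle A requires it to be bound within its binding domain — the matrix clause.
— the athletes: subject of the matrix clause; c-commands the reflexive within its binding domain — allowed (Principle A).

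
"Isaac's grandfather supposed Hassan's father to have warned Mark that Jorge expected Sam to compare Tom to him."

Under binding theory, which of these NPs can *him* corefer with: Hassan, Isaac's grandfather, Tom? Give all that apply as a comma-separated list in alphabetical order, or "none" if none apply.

*him* is a pronoun; Principle B requires it to be free in its binding domain — the clause headed by 'compare'.
— Hassan: possessor inside the subject DP of the clause headed by 'warned'; does not c-command the pronoun — Principle B does not apply; allowed.
— Isaac's grandfather: subject of the matrix clause; c-commands the pronoun but lies outside its binding domain — allowed.
— Tom: object of the clause headed by 'compare'; c-commands the pronoun within its binding domain — blocked (Principle B).

Hassan, Isaac's grandfather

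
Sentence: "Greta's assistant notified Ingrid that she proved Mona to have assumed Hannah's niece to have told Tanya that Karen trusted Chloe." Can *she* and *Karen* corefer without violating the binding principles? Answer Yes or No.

*Karen* is an R-expression; Principle C requires it to be free (not bound by any c-commanding expression).
— she: subject of the clause headed by 'proved'; the pronoun c-commands the R-expression — coreference blocked (Principle C).

No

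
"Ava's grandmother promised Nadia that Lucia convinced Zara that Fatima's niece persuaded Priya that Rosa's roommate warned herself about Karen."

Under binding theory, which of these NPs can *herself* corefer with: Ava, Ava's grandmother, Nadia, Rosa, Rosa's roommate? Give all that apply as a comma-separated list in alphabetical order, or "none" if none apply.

*herself* is a reflexive; Principle A requires it to be bound within its binding domain — the clause headed by 'warned'.
— Ava: possessor inside the subject DP of the matrix clause; does not c-command the reflexive — cannot bind it (Principle A).
— Ava's grandmother: subject of the matrix clause; c-commands the reflexive but lies outside its binding domain — cannot bind it (Principle A).
— Nadia: object of the matrix clause; c-commands the reflexive but lies outside its binding domain — cannot bind it (Principle A).
— Rosa: possessor inside the subject DP of the clause headed by 'warned'; does not c-command the reflexive — cannot bind it (Principle A).
— Rosa's roommate: subject of the clause headed by 'warned'; c-commands the reflexive within its binding domain — allowed (Principle A).

Rosa's roommate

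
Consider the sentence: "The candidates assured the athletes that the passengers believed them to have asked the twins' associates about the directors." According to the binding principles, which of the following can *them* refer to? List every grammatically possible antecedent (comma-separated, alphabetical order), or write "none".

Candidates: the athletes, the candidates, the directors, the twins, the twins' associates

the athletes, the candidates

*them* is a pronoun; Principle B requires it to be free in its binding domain — the clause headed by 'believed'.
— the athletes: object of the matrix clause; c-commands the pronoun but lies outside its binding domain — allowed.
— the candidates: subject of the matrix clause; c-commands the pronoun but lies outside its binding domain — allowed.
— the directors: second object of the clause headed by 'asked'; is c-commanded by the pronoun; coreference would bind this R-expression — blocked (Principle C).
— the twins: possessor inside the object DP of the clause headed by 'asked'; is c-commanded by the pronoun; coreference would bind this R-expression — blocked (Principle C).
— the twins' associates: object of the clause headed by 'asked'; is c-commanded by the pronoun; coreference would bind this R-expression — blocked (Principle C).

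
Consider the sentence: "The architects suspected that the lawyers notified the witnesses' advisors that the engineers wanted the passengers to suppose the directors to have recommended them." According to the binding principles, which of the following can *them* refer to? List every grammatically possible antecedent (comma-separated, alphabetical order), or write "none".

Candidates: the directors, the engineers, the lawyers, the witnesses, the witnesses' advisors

the engineers, the lawyers, the witnesses, the witnesses' advisors

*them* is a pronoun; Principle B requires it to be free in its binding domain — the clause headed by 'recommended'.
— the directors: subject of the clause headed by 'recommended'; c-commands the pronoun within its binding domain — blocked (Principle B).
— the engineers: subject of the clause headed by 'wanted'; c-commands the pronoun but lies outside its binding domain — allowed.
— the lawyers: subject of the clause headed by 'notified'; c-commands the pronoun but lies outside its binding domain — allowed.
— the witnesses: possessor inside the object DP of the clause headed by 'notified'; does not c-command the pronoun — Principle B does not apply; allowed.
— the witnesses' advisors: object of the clause headed by 'notified'; c-commands the pronoun but lies outside its binding domain — allowed.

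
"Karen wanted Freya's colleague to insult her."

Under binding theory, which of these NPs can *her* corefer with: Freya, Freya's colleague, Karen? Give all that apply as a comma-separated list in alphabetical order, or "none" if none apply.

*her* is a pronoun; Principle B requires it to be free in its binding domain — the clause headed by 'insult'.
— Freya: possessor inside the subject DP of the clause headed by 'insult'; does not c-command the pronoun — Principle B does not apply; allowed.
— Freya's colleague: subject of the clause headed by 'insult'; c-commands the pronoun within its binding domain — blocked (Principle B).
— Karen: subject of the matrix clause; c-commands the pronoun but lies outside its binding domain — allowed.

Freya, Karen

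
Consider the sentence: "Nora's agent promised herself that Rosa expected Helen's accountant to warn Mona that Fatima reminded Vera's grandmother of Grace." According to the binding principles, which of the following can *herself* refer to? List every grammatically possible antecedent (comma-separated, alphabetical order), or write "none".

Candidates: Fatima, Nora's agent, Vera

*herself* is a reflexive; Principle A requires it to be bound within its binding domain — the matrix clause.
— Fatima: subject of the clause headed by 'reminded'; does not c-command the reflexive — cannot bind it (Principle A).
— Nora's agent: subject of the matrix clause; c-commands the reflexive within its binding domain — allowed (Principle A).
— Vera: possessor inside the object DP of the clause headed by 'reminded'; does not c-command the reflexive — cannot bind it (Principle A).

Nora's agent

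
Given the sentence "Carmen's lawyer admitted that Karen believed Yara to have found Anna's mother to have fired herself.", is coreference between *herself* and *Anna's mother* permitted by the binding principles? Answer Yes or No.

Yes

*herself* is a reflexive; Principle A requires it to be bound within its binding domain — the clause headed by 'fired'.
— Anna's mother: subject of the clause headed by 'fired'; c-commands the reflexive within its binding domain — allowed (Principle A).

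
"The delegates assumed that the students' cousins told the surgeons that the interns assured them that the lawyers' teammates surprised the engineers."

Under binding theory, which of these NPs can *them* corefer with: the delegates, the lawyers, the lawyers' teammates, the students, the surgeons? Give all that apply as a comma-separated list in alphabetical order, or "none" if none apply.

the delegates, the students, the surgeons

*them* is a pronoun; Principle B requires it to be free in its binding domain — the clause headed by 'assured'.
— the delegates: subject of the matrix clause; c-commands the pronoun but lies outside its binding domain — allowed.
— the lawyers: possessor inside the subject DP of the clause headed by 'surprised'; is c-commanded by the pronoun; coreference would bind this R-expression — blocked (Principle C).
— the lawyers' teammates: subject of the clause headed by 'surprised'; is c-commanded by the pronoun; coreference would bind this R-expression — blocked (Principle C).
— the students: possessor inside the subject DP of the clause headed by 'told'; does not c-command the pronoun — Principle B does not apply; allowed.
— the surgeons: object of the clause headed by 'told'; c-commands the pronoun but lies outside its binding domain — allowed.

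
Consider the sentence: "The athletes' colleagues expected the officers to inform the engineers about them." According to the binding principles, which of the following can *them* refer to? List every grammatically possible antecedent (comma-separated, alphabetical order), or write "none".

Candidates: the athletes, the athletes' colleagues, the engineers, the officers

*them* is a pronoun; Principle B requires it to be free in its binding domain — the clause headed by 'inform'.
— the athletes: possessor inside the subject DP of the matrix clause; does not c-command the pronoun — Principle B does not apply; allowed.
— the athletes' colleagues: subject of the matrix clause; c-commands the pronoun but lies outside its binding domain — allowed.
— the engineers: object of the clause headed by 'inform'; c-commands the pronoun within its binding domain — blocked (Principle B).
— the officers: subject of the clause headed by 'inform'; c-commands the pronoun within its binding domain — blocked (Principle B).

the athletes, the athletes' colleagues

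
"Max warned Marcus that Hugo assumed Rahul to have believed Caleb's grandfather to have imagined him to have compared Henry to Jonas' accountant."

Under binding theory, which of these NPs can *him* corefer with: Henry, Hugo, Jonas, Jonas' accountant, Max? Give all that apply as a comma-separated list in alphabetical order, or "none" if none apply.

Hugo, Max

*him* is a pronoun; Principle B requires it to be free in its binding domain — the clause headed by 'imagined'.
— Henry: object of the clause headed by 'compared'; is c-commanded by the pronoun; coreference would bind this R-expression — blocked (Principle C).
— Hugo: subject of the clause headed by 'assumed'; c-commands the pronoun but lies outside its binding domain — allowed.
— Jonas: possessor inside the second object DP of the clause headed by 'compared'; is c-commanded by the pronoun; coreference would bind this R-expression — blocked (Principle C).
— Jonas' accountant: second object of the clause headed by 'compared'; is c-commanded by the pronoun; coreference would bind this R-expression — blocked (Principle C).
— Max: subject of the matrix clause; c-commands the pronoun but lies outside its binding domain — allowed.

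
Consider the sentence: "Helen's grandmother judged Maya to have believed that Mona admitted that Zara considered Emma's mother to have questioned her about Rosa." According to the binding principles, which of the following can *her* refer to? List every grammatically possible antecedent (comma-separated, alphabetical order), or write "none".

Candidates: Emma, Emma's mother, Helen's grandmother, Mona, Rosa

*her* is a pronoun; Principle B requires it to be free in its binding domain — the clause headed by 'questioned'.
— Emma: possessor inside the subject DP of the clause headed by 'questioned'; does not c-command the pronoun — Principle B does not apply; allowed.
— Emma's mother: subject of the clause headed by 'questioned'; c-commands the pronoun within its binding domain — blocked (Principle B).
— Helen's grandmother: subject of the matrix clause; c-commands the pronoun but lies outside its binding domain — allowed.
— Mona: subject of the clause headed by 'admitted'; c-commands the pronoun but lies outside its binding domain — allowed.
— Rosa: second object of the clause headed by 'questioned'; is c-commanded by the pronoun; coreference would bind this R-expression — blocked (Principle C).

Emma, Helen's grandmother, Mona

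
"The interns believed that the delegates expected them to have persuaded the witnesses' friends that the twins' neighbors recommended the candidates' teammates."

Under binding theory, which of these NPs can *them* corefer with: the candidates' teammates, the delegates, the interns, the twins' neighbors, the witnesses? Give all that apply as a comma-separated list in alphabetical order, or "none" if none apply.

*them* is a pronoun; Principle B requires it to be free in its binding domain — the clause headed by 'expected'.
— the candidates' teammates: object of the clause headed by 'recommended'; is c-commanded by the pronoun; coreference would bind this R-expression — blocked (Principle C).
— the delegates: subject of the clause headed by 'expected'; c-commands the pronoun within its binding domain — blocked (Principle B).
— the interns: subject of the matrix clause; c-commands the pronoun but lies outside its binding domain — allowed.
— the twins' neighbors: subject of the clause headed by 'recommended'; is c-commanded by the pronoun; coreference would bind this R-expression — blocked (Principle C).
— the witnesses: possessor inside the object DP of the clause headed by 'persuaded'; is c-commanded by the pronoun; coreference would bind this R-expression — blocked (Principle C).

the interns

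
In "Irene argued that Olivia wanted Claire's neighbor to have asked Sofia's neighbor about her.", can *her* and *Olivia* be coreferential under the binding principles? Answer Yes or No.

Yes

*Olivia* is an R-expression; Principle C requires it to be free (not bound by any c-commanding expression).
— her: second object of the clause headed by 'asked'; the pronoun does not c-command the R-expression — coreference allowed.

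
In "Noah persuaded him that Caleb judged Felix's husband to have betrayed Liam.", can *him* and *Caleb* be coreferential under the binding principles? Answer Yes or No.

No

*Caleb* is an R-expression; Principle C requires it to be free (not bound by any c-commanding expression).
— him: object of the matrix clause; the pronoun c-commands the R-expression — coreference blocked (Principle C).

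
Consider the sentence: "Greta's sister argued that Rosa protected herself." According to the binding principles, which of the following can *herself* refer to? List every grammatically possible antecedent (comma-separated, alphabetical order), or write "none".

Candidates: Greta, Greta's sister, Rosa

Rosa

*herself* is a reflexive; Principle A requires it to be bound within its binding domain — the clause headed by 'protected'.
— Greta: possessor inside the subject DP of the matrix clause; does not c-command the reflexive — cannot bind it (Principle A).
— Greta's sister: subject of the matrix clause; c-commands the reflexive but lies outside its binding domain — cannot bind it (Principle A).
— Rosa: subject of the clause headed by 'protected'; c-commands the reflexive within its binding domain — allowed (Principle A).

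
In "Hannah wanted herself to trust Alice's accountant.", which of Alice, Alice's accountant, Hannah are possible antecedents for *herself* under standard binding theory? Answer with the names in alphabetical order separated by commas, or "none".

*herself* is a reflexive; Principle A requires it to be bound within its binding domain — the matrix clause.
— Alice: possessor inside the object DP of the clause headed by 'trust'; does not c-command the reflexive — cannot bind it (Principle A).
— Alice's accountant: object of the clause headed by 'trust'; does not c-command the reflexive — cannot bind it (Principle A).
— Hannah: subject of the matrix clause; c-commands the reflexive within its binding domain — allowed (Principle A).

Hannah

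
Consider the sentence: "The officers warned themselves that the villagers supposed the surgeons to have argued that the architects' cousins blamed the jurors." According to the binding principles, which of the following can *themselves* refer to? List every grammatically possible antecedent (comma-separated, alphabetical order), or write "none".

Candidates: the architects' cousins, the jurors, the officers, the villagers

*themselves* is a reflexive; Principle A requires it to be bound within its binding domain — the matrix clause.
— the architects' cousins: subject of the clause headed by 'blamed'; does not c-command the reflexive — cannot bind it (Principle A).
— the jurors: object of the clause headed by 'blamed'; does not c-command the reflexive — cannot bind it (Principle A).
— the officers: subject of the matrix clause; c-commands the reflexive within its binding domain — allowed (Principle A).
— the villagers: subject of the clause headed by 'supposed'; does not c-command the reflexive — cannot bind it (Principle A).

the officers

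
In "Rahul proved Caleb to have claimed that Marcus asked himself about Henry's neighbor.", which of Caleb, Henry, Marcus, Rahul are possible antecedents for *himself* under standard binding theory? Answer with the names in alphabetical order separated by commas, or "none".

Marcus

*himself* is a reflexive; Principle A requires it to be bound within its binding domain — the clause headed by 'asked'.
— Caleb: subject of the clause headed by 'claimed'; c-commands the reflexive but lies outside its binding domain — cannot bind it (Principle A).
— Henry: possessor inside the second object DP of the clause headed by 'asked'; does not c-command the reflexive — cannot bind it (Principle A).
— Marcus: subject of the clause headed by 'asked'; c-commands the reflexive within its binding domain — allowed (Principle A).
— Rahul: subject of the matrix clause; c-commands the reflexive but lies outside its binding domain — cannot bind it (Principle A).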